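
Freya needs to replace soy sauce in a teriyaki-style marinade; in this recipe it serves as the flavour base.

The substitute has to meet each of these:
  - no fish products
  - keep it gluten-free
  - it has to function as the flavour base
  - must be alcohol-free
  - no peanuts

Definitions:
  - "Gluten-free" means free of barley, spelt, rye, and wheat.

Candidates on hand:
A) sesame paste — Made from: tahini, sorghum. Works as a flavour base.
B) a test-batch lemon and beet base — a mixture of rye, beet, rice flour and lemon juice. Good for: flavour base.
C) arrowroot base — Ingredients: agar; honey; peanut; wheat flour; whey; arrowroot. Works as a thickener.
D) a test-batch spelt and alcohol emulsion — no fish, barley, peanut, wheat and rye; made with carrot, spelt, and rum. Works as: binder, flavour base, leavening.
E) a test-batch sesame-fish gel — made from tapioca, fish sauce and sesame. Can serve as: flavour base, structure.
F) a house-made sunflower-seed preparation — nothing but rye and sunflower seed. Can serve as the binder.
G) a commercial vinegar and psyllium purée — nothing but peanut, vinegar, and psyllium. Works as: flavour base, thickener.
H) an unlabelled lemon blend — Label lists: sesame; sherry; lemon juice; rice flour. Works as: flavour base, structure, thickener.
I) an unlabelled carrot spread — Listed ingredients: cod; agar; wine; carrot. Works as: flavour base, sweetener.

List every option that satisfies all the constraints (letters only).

A

A: nothing on the exclusion list — valid
B: has rye, so not gluten-free — out
C: not usable as a flavour base; has wheat flour, so not gluten-free (and 1 more) — reject
D: has spelt, so not gluten-free; has rum, so not alcohol-free — out
E: has fish sauce, so not fish-free — no
F: not usable as a flavour base; has rye, so not gluten-free — no
G: has peanut, so not peanut-free — no
H: has sherry, so not alcohol-free — reject
I: has wine, so not alcohol-free; has cod, so not fish-free — no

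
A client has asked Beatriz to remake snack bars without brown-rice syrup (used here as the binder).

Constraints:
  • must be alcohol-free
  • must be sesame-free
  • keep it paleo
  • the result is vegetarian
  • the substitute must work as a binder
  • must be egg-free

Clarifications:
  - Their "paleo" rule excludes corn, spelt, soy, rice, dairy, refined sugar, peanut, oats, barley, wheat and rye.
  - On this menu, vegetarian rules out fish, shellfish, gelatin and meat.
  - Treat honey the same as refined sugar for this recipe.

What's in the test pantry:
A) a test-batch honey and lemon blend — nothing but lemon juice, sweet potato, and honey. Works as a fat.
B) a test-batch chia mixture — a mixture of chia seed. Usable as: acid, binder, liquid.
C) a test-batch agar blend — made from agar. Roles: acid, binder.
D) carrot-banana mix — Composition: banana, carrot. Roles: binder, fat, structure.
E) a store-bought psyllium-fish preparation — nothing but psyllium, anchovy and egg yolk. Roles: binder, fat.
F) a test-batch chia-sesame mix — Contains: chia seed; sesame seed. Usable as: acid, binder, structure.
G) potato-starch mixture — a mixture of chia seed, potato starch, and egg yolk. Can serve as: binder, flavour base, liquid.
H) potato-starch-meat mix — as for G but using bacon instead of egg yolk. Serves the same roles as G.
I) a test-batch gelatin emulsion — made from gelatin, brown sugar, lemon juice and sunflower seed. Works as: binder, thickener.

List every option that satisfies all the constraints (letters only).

B, C, D

A: not usable as a binder; has honey, so not paleo — out
B: works as a binder, vegetarian, no alcohol — OK
C: every rule checks out — valid
D: only banana and carrot; none excluded — keep
E: has anchovy, so not vegetarian; has egg yolk, so not egg-free — out
F: has sesame seed, so not sesame-free — out
G: has egg yolk, so not egg-free — reject
H: has bacon, so not vegetarian — reject
I: has brown sugar, so not paleo; has gelatin, so not vegetarian — reject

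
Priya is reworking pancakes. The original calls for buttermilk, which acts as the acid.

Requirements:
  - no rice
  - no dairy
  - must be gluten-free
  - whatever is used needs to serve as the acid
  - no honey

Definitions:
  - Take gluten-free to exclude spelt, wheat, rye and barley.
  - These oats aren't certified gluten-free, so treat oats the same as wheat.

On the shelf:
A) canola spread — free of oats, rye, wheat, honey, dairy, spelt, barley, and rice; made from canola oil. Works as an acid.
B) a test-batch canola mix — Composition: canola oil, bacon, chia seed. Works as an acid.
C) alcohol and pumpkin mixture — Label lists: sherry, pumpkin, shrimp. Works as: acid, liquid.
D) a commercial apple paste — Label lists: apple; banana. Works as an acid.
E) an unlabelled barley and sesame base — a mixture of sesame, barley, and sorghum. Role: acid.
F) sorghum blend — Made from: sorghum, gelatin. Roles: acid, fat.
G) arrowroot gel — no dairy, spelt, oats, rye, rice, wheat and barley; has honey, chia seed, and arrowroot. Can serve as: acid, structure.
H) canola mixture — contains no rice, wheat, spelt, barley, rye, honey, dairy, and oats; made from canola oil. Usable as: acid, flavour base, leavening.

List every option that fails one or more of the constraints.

E, G

A: works as an acid, no dairy, no honey — valid
B: only bacon, chia seed, and canola oil; none excluded — valid
C: works as an acid, no dairy, no rice — keep
D: works as an acid, no dairy, gluten-free — keep
E: has barley, so not gluten-free — no
F: only gelatin and sorghum; none excluded — keep
G: has honey, so not honey-free — out
H: works as an acid, no honey, no dairy — OK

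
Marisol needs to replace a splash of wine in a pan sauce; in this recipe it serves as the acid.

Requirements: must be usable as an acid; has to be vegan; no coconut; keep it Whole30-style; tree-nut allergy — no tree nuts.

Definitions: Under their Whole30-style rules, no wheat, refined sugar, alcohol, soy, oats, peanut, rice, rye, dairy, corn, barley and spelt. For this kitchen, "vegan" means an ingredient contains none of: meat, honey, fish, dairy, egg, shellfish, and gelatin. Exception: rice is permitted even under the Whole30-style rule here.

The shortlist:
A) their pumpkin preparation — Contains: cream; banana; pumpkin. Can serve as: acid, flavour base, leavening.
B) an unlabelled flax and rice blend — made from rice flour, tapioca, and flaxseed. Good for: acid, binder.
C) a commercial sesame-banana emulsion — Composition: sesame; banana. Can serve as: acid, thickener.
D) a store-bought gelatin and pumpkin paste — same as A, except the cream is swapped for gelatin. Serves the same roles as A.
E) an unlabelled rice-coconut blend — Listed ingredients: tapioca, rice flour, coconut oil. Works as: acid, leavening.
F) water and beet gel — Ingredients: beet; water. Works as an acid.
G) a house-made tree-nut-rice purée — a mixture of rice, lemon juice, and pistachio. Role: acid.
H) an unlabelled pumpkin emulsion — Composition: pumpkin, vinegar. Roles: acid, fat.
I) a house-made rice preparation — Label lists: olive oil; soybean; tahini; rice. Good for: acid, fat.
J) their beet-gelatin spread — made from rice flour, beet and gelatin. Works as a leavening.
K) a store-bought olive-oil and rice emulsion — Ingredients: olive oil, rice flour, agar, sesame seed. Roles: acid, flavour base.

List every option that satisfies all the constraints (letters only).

B, C, F, H, K

A: has cream, so not Whole30-style; has cream, so not vegan — reject
B: rice is permitted under the Whole30-style carve-out; nothing else excluded — keep
C: works as an acid, vegan, Whole30-style — OK
D: has gelatin, so not vegan — no
E: has coconut oil, so not coconut-free — reject
F: nothing on the exclusion list — valid
G: has pistachio, so not tree-nut-free — out
H: Whole30-style, vegan — valid
I: has soybean, so not Whole30-style — out
J: not usable as an acid; has gelatin, so not vegan — no
K: rice is permitted under the Whole30-style carve-out; nothing else excluded — keep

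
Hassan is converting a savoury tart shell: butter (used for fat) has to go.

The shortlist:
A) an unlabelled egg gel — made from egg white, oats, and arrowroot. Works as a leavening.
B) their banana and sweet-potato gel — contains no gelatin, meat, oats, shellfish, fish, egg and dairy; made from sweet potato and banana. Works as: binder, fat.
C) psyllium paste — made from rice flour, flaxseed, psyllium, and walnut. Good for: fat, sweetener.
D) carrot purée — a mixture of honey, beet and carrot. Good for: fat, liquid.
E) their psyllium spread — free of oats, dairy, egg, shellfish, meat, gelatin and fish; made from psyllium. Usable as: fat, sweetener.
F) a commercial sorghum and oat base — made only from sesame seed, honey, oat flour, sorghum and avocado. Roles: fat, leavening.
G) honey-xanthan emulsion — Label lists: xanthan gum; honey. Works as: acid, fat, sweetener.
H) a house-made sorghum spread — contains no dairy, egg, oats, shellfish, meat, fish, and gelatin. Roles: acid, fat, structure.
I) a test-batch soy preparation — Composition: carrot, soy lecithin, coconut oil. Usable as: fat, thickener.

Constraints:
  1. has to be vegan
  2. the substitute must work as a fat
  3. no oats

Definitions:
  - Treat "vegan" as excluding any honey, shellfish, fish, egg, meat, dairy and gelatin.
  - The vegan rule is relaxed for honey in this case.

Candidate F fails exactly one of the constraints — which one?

oat-free

usable as a fat: satisfied
vegan: satisfied
oat-free: has oat flour — fails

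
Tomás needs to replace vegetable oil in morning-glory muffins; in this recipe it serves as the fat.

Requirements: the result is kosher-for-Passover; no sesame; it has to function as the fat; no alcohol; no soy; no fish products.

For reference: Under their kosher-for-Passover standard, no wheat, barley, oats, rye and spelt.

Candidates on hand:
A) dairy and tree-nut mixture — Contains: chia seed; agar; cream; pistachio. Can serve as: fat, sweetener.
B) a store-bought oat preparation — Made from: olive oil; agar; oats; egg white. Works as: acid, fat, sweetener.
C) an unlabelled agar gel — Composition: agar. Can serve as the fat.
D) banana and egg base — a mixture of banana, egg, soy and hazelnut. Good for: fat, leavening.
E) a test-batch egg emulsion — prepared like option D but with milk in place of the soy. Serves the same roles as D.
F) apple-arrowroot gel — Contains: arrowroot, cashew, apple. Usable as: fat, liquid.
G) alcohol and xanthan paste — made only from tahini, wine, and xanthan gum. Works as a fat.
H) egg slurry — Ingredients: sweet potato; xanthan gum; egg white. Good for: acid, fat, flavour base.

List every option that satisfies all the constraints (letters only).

A: cream and pistachio etc. — none of it excluded — keep
B: has oats, so not kosher-for-Passover — no
C: works as a fat, no alcohol, no soy — OK
D: has soy, so not soy-free — no
E: milk and egg etc. — none of it excluded — keep
F: only cashew, arrowroot and apple; none excluded — valid
G: has wine, so not alcohol-free; has tahini, so not sesame-free — no
H: every rule checks out — valid

A, C, E, F, H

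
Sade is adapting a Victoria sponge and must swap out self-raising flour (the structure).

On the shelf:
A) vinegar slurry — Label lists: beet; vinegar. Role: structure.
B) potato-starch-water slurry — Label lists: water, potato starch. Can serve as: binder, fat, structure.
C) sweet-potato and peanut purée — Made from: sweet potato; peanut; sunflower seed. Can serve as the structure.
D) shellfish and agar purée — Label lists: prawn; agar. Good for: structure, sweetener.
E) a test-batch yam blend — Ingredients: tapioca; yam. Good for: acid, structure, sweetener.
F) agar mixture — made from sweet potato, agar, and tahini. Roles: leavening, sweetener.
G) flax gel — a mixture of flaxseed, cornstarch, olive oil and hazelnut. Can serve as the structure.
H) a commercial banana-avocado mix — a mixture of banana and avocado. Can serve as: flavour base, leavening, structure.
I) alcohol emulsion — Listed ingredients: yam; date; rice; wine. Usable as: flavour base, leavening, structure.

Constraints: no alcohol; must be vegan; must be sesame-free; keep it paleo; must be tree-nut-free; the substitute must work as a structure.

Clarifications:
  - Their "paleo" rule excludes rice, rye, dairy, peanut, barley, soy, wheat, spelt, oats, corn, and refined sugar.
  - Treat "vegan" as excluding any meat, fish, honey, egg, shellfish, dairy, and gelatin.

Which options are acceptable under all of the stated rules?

A, B, E, H

A: only vinegar and beet; none excluded — valid
B: every rule checks out — valid
C: has peanut, so not paleo — reject
D: has prawn, so not vegan — reject
E: every rule checks out — keep
F: not usable as a structure; has tahini, so not sesame-free — no
G: has cornstarch, so not paleo; has hazelnut, so not tree-nut-free — out
H: all constraints satisfied — keep
I: has rice, so not paleo; has wine, so not alcohol-free — out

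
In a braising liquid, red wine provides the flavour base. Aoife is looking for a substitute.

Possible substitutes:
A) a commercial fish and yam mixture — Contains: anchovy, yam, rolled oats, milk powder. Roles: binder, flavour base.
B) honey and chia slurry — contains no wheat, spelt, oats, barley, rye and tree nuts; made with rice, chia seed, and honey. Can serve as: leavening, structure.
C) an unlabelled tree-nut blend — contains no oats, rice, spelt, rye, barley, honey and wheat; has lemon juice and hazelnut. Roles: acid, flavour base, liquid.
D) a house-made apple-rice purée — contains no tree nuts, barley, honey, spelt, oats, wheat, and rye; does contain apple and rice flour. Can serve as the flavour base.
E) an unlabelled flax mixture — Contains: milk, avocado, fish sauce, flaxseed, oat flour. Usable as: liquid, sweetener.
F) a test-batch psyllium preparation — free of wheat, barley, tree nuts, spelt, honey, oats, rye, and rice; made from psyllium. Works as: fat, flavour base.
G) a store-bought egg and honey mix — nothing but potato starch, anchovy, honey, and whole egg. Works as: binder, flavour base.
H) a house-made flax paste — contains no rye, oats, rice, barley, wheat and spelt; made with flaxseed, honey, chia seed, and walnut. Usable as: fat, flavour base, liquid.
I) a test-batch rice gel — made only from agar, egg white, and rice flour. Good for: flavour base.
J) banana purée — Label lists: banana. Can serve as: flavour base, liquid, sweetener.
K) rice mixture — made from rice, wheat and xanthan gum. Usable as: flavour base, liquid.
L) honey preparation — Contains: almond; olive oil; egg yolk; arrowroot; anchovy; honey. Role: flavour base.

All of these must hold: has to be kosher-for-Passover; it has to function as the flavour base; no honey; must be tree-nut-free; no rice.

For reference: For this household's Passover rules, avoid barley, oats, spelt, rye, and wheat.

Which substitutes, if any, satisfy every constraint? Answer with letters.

A: has rolled oats, so not kosher-for-Passover — out
B: not usable as a flavour base; has honey, so not honey-free (and 1 more) — reject
C: has hazelnut, so not tree-nut-free — no
D: has rice flour, so not rice-free — no
E: not usable as a flavour base; has oat flour, so not kosher-for-Passover — reject
F: works as a flavour base, no rice, no honey — valid
G: has honey, so not honey-free — reject
H: has honey, so not honey-free; has walnut, so not tree-nut-free — no
I: has rice flour, so not rice-free — reject
J: nothing on the exclusion list — keep
K: has wheat, so not kosher-for-Passover; has rice, so not rice-free — reject
L: has honey, so not honey-free; has almond, so not tree-nut-free — out

F, J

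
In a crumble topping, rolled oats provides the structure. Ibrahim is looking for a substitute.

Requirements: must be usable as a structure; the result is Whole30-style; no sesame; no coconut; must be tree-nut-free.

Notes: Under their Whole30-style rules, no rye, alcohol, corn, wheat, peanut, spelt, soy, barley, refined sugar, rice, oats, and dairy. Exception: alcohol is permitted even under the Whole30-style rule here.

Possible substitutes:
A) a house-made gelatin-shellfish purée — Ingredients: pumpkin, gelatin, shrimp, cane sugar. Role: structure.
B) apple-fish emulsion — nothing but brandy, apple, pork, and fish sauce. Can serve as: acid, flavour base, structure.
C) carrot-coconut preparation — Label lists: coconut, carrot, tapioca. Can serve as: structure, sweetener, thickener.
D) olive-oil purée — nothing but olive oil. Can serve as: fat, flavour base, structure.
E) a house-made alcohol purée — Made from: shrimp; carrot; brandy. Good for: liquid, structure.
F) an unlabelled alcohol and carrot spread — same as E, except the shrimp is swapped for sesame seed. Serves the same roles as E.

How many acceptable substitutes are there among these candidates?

3

A: has cane sugar, so not Whole30-style — no
B: alcohol is permitted under the Whole30-style carve-out; nothing else excluded — valid
C: has coconut, so not coconut-free — reject
D: only olive oil; none excluded — keep
E: alcohol is permitted under the Whole30-style carve-out; nothing else excluded — keep
F: has sesame seed, so not sesame-free — no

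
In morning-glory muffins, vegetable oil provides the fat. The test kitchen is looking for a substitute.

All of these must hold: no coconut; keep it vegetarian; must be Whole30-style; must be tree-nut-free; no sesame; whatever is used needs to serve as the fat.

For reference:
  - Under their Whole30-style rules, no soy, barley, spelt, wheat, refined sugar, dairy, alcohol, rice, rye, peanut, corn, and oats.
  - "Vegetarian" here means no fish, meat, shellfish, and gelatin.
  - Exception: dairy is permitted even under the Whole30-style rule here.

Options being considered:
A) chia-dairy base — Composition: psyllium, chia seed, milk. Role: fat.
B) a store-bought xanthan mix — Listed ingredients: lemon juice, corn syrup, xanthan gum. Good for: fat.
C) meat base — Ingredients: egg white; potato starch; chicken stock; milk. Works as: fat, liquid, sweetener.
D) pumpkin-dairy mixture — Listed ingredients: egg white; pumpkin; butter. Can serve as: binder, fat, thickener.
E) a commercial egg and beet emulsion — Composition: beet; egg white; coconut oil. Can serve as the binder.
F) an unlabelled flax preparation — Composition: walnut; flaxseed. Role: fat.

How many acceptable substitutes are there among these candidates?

A: dairy is permitted under the Whole30-style carve-out; nothing else excluded — OK
B: has corn syrup, so not Whole30-style — out
C: has chicken stock, so not vegetarian — reject
D: dairy is permitted under the Whole30-style carve-out; nothing else excluded — keep
E: not usable as a fat; has coconut oil, so not coconut-free — reject
F: has walnut, so not tree-nut-free — reject

2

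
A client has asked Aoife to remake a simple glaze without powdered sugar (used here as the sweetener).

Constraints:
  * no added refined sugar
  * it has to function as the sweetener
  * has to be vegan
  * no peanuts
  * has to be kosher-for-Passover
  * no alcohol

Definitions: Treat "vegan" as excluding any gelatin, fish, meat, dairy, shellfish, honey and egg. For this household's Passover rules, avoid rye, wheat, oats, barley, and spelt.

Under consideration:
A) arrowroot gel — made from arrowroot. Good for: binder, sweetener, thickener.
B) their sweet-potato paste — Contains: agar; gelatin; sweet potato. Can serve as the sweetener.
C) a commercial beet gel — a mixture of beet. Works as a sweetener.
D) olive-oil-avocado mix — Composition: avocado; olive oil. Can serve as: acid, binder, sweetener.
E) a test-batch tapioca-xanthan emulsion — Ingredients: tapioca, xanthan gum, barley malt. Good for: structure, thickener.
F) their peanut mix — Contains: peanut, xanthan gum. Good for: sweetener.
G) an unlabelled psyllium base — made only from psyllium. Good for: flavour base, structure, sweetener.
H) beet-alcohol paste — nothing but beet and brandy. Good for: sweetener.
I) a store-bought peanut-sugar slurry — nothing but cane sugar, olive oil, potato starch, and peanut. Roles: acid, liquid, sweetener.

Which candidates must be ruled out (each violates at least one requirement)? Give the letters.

B, E, F, H, I

A: only arrowroot; none excluded — valid
B: has gelatin, so not vegan — reject
C: only beet; none excluded — valid
D: only avocado and olive oil; none excluded — OK
E: not usable as a sweetener; has barley malt, so not kosher-for-Passover — out
F: has peanut, so not peanut-free — no
G: works as a sweetener, kosher-for-Passover, no peanut — keep
H: has brandy, so not alcohol-free — out
I: has peanut, so not peanut-free; has cane sugar, so not no-added-sugar — no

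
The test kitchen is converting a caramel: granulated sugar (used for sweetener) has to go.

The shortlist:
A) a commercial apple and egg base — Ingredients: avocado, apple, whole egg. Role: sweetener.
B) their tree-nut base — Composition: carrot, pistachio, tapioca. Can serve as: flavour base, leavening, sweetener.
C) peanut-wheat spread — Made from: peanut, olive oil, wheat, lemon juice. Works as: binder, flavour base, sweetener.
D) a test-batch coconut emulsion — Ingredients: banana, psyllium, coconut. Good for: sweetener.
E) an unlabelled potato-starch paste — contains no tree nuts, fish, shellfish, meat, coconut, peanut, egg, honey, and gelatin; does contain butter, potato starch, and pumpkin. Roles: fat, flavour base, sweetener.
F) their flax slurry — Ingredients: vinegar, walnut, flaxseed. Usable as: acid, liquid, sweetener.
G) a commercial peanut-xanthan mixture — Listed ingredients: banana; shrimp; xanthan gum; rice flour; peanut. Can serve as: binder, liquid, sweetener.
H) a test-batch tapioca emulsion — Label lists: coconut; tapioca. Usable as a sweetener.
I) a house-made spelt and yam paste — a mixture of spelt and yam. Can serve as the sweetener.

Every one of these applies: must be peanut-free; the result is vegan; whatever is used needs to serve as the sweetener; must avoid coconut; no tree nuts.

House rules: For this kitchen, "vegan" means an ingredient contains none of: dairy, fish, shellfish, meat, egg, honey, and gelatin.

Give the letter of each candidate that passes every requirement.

A: has whole egg, so not vegan — no
B: has pistachio, so not tree-nut-free — out
C: has peanut, so not peanut-free — out
D: has coconut, so not coconut-free — no
E: has butter, so not vegan — no
F: has walnut, so not tree-nut-free — reject
G: has shrimp, so not vegan; has peanut, so not peanut-free — no
H: has coconut, so not coconut-free — no
I: no peanut, vegan — OK

I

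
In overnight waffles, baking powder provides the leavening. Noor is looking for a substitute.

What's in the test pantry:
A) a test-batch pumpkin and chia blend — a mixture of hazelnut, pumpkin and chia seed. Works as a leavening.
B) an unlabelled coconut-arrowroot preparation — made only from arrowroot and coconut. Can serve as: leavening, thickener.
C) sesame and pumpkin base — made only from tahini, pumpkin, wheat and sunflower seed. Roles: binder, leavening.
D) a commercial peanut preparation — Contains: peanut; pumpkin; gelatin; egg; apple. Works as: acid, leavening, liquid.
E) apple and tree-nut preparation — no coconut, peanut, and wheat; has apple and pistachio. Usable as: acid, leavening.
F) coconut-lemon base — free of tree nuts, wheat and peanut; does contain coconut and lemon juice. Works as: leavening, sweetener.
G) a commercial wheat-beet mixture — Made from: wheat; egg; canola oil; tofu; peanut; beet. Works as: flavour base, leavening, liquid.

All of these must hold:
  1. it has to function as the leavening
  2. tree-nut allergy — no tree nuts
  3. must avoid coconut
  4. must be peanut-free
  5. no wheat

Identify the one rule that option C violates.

wheat-free

usable as a leavening: satisfied
tree-nut-free: satisfied
coconut-free: satisfied
wheat-free: has wheat — fails
peanut-free: satisfied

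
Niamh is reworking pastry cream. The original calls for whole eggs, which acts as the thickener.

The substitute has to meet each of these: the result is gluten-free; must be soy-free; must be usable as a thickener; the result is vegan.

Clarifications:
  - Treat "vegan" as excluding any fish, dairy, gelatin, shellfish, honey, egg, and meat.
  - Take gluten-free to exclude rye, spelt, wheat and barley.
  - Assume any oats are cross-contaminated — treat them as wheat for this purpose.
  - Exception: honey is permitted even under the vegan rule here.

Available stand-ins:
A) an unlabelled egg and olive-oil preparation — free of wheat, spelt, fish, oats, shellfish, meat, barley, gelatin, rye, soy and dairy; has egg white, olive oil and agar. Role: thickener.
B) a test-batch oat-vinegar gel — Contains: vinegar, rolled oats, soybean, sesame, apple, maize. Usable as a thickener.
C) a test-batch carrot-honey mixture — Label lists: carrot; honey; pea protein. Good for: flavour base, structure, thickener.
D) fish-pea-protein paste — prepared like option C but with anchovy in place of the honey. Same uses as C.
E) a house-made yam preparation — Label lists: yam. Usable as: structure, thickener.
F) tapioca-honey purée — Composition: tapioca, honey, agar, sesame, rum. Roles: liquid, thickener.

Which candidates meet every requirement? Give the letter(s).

C, E, F

A: has egg white, so not vegan — out
B: has rolled oats, so not gluten-free; has soybean, so not soy-free — reject
C: honey is permitted under the vegan carve-out; nothing else excluded — OK
D: has anchovy, so not vegan — reject
E: all constraints satisfied — keep
F: honey is permitted under the vegan carve-out; nothing else excluded — valid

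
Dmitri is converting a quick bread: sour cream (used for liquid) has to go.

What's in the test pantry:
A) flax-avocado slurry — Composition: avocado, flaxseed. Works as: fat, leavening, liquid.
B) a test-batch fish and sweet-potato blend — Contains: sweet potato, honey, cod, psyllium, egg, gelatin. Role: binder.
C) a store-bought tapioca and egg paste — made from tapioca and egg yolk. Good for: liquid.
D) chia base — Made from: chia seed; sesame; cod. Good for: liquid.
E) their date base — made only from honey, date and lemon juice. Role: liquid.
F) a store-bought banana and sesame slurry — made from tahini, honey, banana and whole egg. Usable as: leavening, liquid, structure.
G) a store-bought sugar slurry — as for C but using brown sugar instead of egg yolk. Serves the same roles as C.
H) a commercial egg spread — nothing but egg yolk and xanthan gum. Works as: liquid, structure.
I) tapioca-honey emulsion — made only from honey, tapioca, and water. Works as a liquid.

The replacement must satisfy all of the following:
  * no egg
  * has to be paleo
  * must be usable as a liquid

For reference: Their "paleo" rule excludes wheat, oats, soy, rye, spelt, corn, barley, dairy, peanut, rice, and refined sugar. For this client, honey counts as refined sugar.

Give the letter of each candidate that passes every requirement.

A: no egg, paleo — OK
B: not usable as a liquid; has honey, so not paleo (and 1 more) — reject
C: has egg yolk, so not egg-free — out
D: only cod, sesame and chia seed; none excluded — keep
E: has honey, so not paleo — out
F: has honey, so not paleo; has whole egg, so not egg-free — out
G: has brown sugar, so not paleo — out
H: has egg yolk, so not egg-free — reject
I: has honey, so not paleo — reject

A, D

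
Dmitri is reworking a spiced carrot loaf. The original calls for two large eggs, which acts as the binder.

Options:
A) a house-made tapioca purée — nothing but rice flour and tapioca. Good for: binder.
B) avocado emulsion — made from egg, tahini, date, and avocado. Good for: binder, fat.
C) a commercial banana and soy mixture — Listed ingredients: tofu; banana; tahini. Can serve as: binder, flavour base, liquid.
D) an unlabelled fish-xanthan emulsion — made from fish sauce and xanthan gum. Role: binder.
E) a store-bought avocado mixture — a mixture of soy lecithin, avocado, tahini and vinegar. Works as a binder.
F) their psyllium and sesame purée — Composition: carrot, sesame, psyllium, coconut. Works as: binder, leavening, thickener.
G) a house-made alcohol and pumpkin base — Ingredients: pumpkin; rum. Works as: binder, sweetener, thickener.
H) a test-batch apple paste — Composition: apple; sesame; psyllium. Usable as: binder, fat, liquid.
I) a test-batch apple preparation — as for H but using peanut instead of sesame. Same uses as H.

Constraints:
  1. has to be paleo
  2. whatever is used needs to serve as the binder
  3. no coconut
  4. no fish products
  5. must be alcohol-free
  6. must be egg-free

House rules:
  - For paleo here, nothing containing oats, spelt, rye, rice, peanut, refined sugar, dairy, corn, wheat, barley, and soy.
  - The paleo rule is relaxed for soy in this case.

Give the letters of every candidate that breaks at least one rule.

A: has rice flour, so not paleo — no
B: has egg, so not egg-free — out
C: soy is permitted under the paleo carve-out; nothing else excluded — OK
D: has fish sauce, so not fish-free — no
E: soy is permitted under the paleo carve-out; nothing else excluded — OK
F: has coconut, so not coconut-free — out
G: has rum, so not alcohol-free — out
H: only sesame, apple and psyllium; none excluded — valid
I: has peanut, so not paleo — out

A, B, D, F, G, I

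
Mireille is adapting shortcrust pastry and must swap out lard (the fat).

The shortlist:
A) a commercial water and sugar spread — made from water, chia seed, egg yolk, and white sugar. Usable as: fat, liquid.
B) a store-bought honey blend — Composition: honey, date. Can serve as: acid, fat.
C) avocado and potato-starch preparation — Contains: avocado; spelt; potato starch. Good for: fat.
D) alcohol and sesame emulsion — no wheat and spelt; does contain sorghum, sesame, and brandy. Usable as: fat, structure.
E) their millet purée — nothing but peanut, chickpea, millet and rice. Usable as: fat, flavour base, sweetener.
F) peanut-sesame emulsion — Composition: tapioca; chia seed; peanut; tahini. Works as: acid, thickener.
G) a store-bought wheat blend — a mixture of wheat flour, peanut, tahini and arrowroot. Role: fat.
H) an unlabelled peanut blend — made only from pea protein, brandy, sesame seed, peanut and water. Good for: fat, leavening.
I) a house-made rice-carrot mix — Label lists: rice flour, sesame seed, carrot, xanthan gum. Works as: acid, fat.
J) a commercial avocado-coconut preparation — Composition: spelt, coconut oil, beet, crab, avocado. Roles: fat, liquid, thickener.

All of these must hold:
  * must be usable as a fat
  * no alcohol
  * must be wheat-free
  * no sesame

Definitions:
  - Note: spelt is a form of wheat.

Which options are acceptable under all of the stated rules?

A, B, E

A: egg yolk and white sugar etc. — none of it excluded — valid
B: every rule checks out — OK
C: has spelt, so not wheat-free — out
D: has brandy, so not alcohol-free; has sesame, so not sesame-free — no
E: peanut and rice etc. — none of it excluded — valid
F: not usable as a fat; has tahini, so not sesame-free — reject
G: has wheat flour, so not wheat-free; has tahini, so not sesame-free — reject
H: has brandy, so not alcohol-free; has sesame seed, so not sesame-free — reject
I: has sesame seed, so not sesame-free — reject
J: has spelt, so not wheat-free — out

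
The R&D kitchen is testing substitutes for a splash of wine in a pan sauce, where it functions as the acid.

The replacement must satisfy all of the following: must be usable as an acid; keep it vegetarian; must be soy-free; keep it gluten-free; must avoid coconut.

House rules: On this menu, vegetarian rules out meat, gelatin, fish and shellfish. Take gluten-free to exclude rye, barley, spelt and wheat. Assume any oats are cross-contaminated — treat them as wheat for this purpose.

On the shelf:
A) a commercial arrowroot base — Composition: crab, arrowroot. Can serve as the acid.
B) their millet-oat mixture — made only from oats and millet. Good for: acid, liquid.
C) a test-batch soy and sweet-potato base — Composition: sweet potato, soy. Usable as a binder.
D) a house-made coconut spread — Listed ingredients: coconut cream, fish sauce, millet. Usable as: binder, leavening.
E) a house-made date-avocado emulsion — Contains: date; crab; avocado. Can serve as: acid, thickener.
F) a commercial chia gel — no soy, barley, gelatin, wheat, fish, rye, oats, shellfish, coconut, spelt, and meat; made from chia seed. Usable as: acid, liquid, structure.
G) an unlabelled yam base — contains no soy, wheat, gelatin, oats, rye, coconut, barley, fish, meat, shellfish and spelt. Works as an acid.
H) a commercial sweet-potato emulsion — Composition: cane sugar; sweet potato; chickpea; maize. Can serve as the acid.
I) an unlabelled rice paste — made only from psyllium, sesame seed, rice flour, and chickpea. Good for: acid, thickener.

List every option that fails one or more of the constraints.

A: has crab, so not vegetarian — out
B: has oats, so not gluten-free — no
C: not usable as an acid; has soy, so not soy-free — out
D: not usable as an acid; has fish sauce, so not vegetarian (and 1 more) — no
E: has crab, so not vegetarian — reject
F: no coconut, no soy — OK
G: works as an acid, gluten-free, no soy — OK
H: works as an acid, no coconut, gluten-free — valid
I: rice flour and sesame seed etc. — none of it excluded — valid

A, B, C, D, E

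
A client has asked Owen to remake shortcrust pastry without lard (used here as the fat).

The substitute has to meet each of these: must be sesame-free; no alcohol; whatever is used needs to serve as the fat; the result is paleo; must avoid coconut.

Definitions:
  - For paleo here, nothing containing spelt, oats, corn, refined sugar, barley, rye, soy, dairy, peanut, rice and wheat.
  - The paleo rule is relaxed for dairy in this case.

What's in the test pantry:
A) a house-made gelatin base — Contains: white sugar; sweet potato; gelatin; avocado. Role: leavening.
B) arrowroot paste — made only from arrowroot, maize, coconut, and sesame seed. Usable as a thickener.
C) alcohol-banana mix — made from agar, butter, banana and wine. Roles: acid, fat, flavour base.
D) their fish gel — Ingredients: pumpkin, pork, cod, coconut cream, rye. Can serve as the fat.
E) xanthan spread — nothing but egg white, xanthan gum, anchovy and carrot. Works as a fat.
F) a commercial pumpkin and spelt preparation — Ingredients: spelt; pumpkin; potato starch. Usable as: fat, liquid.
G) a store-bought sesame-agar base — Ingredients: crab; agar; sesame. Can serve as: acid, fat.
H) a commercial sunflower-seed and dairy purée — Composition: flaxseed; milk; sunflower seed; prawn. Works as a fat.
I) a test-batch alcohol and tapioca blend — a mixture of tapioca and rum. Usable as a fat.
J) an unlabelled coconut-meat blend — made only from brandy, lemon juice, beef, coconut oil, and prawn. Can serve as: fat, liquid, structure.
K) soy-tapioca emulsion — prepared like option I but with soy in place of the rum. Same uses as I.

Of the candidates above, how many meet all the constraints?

2

A: not usable as a fat; has white sugar, so not paleo — no
B: not usable as a fat; has maize, so not paleo (and 2 more) — no
C: has wine, so not alcohol-free — reject
D: has rye, so not paleo; has coconut cream, so not coconut-free — reject
E: paleo, no coconut — valid
F: has spelt, so not paleo — no
G: has sesame, so not sesame-free — reject
H: dairy is permitted under the paleo carve-out; nothing else excluded — OK
I: has rum, so not alcohol-free — out
J: has brandy, so not alcohol-free; has coconut oil, so not coconut-free — reject
K: has soy, so not paleo — reject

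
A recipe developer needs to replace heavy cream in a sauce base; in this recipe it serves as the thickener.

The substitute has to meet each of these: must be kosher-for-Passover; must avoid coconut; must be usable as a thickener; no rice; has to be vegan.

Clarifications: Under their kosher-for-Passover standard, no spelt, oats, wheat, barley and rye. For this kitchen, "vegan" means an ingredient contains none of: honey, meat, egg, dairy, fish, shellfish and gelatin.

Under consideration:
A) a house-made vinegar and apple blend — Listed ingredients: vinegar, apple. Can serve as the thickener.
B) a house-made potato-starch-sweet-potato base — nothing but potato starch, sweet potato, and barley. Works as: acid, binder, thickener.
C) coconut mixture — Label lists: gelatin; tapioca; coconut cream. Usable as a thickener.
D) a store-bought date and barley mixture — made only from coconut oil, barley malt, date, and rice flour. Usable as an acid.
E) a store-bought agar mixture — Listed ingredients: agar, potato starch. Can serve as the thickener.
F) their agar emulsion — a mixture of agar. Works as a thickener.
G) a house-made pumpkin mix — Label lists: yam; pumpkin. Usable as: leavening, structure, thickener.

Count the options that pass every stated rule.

A: kosher-for-Passover, no coconut — keep
B: has barley, so not kosher-for-Passover — no
C: has gelatin, so not vegan; has coconut cream, so not coconut-free — no
D: not usable as a thickener; has barley malt, so not kosher-for-Passover (and 2 more) — reject
E: only potato starch and agar; none excluded — valid
F: every rule checks out — valid
G: all constraints satisfied — keep

4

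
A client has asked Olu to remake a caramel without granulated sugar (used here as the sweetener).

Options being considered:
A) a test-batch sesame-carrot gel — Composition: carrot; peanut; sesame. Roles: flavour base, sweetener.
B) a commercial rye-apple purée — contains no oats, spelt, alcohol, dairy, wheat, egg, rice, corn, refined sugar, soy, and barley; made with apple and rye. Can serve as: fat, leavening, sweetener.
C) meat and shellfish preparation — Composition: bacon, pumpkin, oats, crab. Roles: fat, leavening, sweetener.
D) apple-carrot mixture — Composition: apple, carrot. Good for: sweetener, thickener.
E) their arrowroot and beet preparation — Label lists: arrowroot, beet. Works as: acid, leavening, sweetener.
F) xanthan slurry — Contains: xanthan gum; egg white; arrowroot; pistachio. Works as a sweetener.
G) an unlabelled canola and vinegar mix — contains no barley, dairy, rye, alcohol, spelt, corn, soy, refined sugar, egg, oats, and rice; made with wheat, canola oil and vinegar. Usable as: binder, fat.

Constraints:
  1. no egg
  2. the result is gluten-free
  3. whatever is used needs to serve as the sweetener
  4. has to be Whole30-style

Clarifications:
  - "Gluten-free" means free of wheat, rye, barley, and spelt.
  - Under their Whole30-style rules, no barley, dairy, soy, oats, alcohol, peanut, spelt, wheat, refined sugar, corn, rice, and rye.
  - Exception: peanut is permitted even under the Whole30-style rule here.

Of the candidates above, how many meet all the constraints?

A: peanut is permitted under the Whole30-style carve-out; nothing else excluded — keep
B: has rye, so not gluten-free; has rye, so not Whole30-style — no
C: has oats, so not Whole30-style — no
D: nothing on the exclusion list — valid
E: works as a sweetener, Whole30-style, gluten-free — OK
F: has egg white, so not egg-free — reject
G: not usable as a sweetener; has wheat, so not gluten-free (and 1 more) — no

3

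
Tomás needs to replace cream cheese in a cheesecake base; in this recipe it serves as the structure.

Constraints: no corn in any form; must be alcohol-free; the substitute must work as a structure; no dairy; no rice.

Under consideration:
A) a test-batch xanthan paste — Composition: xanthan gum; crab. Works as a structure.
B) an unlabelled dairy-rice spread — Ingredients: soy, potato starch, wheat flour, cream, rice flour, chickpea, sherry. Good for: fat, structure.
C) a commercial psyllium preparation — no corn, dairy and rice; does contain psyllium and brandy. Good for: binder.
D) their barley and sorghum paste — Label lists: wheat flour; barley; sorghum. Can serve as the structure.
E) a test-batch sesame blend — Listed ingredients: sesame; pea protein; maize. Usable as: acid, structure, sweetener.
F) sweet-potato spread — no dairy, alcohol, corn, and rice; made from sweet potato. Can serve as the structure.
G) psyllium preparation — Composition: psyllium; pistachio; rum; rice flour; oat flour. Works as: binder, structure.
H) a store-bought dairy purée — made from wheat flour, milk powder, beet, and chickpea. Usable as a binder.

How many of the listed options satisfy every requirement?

A: no alcohol, no corn — OK
B: has cream, so not dairy-free; has sherry, so not alcohol-free (and 1 more) — reject
C: not usable as a structure; has brandy, so not alcohol-free — out
D: every rule checks out — keep
E: has maize, so not corn-free — no
F: works as a structure, no rice, no dairy — valid
G: has rum, so not alcohol-free; has rice flour, so not rice-free — no
H: not usable as a structure; has milk powder, so not dairy-free — no

3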